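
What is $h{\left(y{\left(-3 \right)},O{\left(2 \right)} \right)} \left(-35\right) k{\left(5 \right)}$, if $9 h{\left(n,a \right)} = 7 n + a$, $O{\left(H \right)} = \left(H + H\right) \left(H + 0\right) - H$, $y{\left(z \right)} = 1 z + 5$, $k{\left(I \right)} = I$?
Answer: $- \frac{3500}{9} \approx -388.89$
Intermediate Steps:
$y{\left(z \right)} = 5 + z$ ($y{\left(z \right)} = z + 5 = 5 + z$)
$O{\left(H \right)} = - H + 2 H^{2}$ ($O{\left(H \right)} = 2 H H - H = 2 H^{2} - H = - H + 2 H^{2}$)
$h{\left(n,a \right)} = \frac{a}{9} + \frac{7 n}{9}$ ($h{\left(n,a \right)} = \frac{7 n + a}{9} = \frac{a + 7 n}{9} = \frac{a}{9} + \frac{7 n}{9}$)
$h{\left(y{\left(-3 \right)},O{\left(2 \right)} \right)} \left(-35\right) k{\left(5 \right)} = \left(\frac{2 \left(-1 + 2 \cdot 2\right)}{9} + \frac{7 \left(5 - 3\right)}{9}\right) \left(-35\right) 5 = \left(\frac{2 \left(-1 + 4\right)}{9} + \frac{7}{9} \cdot 2\right) \left(-35\right) 5 = \left(\frac{2 \cdot 3}{9} + \frac{14}{9}\right) \left(-35\right) 5 = \left(\frac{1}{9} \cdot 6 + \frac{14}{9}\right) \left(-35\right) 5 = \left(\frac{2}{3} + \frac{14}{9}\right) \left(-35\right) 5 = \frac{20}{9} \left(-35\right) 5 = \left(- \frac{700}{9}\right) 5 = - \frac{3500}{9}$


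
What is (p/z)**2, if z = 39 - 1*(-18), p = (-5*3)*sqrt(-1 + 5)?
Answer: 100/361 ≈ 0.27701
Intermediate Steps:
p = -30 (p = -15*sqrt(4) = -15*2 = -30)
z = 57 (z = 39 + 18 = 57)
(p/z)**2 = (-30/57)**2 = (-30*1/57)**2 = (-10/19)**2 = 100/361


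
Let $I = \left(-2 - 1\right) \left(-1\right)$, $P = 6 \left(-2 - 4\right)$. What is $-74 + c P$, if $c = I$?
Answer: $-182$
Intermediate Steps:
$P = -36$ ($P = 6 \left(-6\right) = -36$)
$I = 3$ ($I = \left(-3\right) \left(-1\right) = 3$)
$c = 3$
$-74 + c P = -74 + 3 \left(-36\right) = -74 - 108 = -182$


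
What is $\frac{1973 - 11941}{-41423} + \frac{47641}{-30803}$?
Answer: $- \frac{1666388839}{1275952669} \approx -1.306$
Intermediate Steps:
$\frac{1973 - 11941}{-41423} + \frac{47641}{-30803} = \left(-9968\right) \left(- \frac{1}{41423}\right) + 47641 \left(- \frac{1}{30803}\right) = \frac{9968}{41423} - \frac{47641}{30803} = - \frac{1666388839}{1275952669}$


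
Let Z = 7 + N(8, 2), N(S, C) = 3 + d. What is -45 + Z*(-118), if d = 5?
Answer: -1815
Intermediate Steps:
N(S, C) = 8 (N(S, C) = 3 + 5 = 8)
Z = 15 (Z = 7 + 8 = 15)
-45 + Z*(-118) = -45 + 15*(-118) = -45 - 1770 = -1815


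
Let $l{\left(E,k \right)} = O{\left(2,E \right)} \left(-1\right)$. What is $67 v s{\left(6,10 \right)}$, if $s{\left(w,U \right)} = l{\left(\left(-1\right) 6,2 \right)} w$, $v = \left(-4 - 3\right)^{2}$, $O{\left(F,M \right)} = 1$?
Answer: $-19698$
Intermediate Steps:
$v = 49$ ($v = \left(-7\right)^{2} = 49$)
$l{\left(E,k \right)} = -1$ ($l{\left(E,k \right)} = 1 \left(-1\right) = -1$)
$s{\left(w,U \right)} = - w$
$67 v s{\left(6,10 \right)} = 67 \cdot 49 \left(\left(-1\right) 6\right) = 3283 \left(-6\right) = -19698$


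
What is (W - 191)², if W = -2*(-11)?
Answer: 28561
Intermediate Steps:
W = 22
(W - 191)² = (22 - 191)² = (-169)² = 28561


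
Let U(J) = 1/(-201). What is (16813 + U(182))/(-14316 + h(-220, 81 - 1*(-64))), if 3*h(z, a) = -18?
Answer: -1689706/1439361 ≈ -1.1739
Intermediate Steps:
U(J) = -1/201
h(z, a) = -6 (h(z, a) = (⅓)*(-18) = -6)
(16813 + U(182))/(-14316 + h(-220, 81 - 1*(-64))) = (16813 - 1/201)/(-14316 - 6) = (3379412/201)/(-14322) = (3379412/201)*(-1/14322) = -1689706/1439361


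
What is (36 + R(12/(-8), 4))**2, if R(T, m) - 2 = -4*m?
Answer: 484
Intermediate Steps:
R(T, m) = 2 - 4*m
(36 + R(12/(-8), 4))**2 = (36 + (2 - 4*4))**2 = (36 + (2 - 16))**2 = (36 - 14)**2 = 22**2 = 484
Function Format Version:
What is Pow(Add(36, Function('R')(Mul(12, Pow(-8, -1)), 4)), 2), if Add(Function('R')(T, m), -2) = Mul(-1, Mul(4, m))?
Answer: 484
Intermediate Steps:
Function('R')(T, m) = Add(2, Mul(-4, m)) (Function('R')(T, m) = Add(2, Mul(-1, Mul(4, m))) = Add(2, Mul(-4, m)))
Pow(Add(36, Function('R')(Mul(12, Pow(-8, -1)), 4)), 2) = Pow(Add(36, Add(2, Mul(-4, 4))), 2) = Pow(Add(36, Add(2, -16)), 2) = Pow(Add(36, -14), 2) = Pow(22, 2) = 484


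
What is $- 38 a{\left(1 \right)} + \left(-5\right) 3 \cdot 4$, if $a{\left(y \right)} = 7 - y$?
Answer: $-288$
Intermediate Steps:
$- 38 a{\left(1 \right)} + \left(-5\right) 3 \cdot 4 = - 38 \left(7 - 1\right) + \left(-5\right) 3 \cdot 4 = - 38 \left(7 - 1\right) - 60 = \left(-38\right) 6 - 60 = -228 - 60 = -288$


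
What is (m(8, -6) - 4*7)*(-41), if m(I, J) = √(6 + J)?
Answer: 1148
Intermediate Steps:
(m(8, -6) - 4*7)*(-41) = (√(6 - 6) - 4*7)*(-41) = (√0 - 28)*(-41) = (0 - 28)*(-41) = -28*(-41) = 1148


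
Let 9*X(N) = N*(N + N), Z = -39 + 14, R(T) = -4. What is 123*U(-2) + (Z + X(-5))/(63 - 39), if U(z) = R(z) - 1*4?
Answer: -212719/216 ≈ -984.81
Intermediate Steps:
Z = -25
X(N) = 2*N**2/9 (X(N) = (N*(N + N))/9 = (N*(2*N))/9 = (2*N**2)/9 = 2*N**2/9)
U(z) = -8 (U(z) = -4 - 1*4 = -4 - 4 = -8)
123*U(-2) + (Z + X(-5))/(63 - 39) = 123*(-8) + (-25 + (2/9)*(-5)**2)/(63 - 39) = -984 + (-25 + (2/9)*25)/24 = -984 + (-25 + 50/9)*(1/24) = -984 - 175/9*1/24 = -984 - 175/216 = -212719/216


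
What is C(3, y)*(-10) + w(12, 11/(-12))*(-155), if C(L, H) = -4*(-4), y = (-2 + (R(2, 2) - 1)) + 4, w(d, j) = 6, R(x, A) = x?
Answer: -1090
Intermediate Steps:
y = 3 (y = (-2 + (2 - 1)) + 4 = (-2 + 1) + 4 = -1 + 4 = 3)
C(L, H) = 16
C(3, y)*(-10) + w(12, 11/(-12))*(-155) = 16*(-10) + 6*(-155) = -160 - 930 = -1090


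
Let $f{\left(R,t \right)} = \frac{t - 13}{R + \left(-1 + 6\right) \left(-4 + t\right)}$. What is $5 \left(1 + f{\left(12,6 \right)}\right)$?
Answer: $\frac{75}{22} \approx 3.4091$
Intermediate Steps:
$f{\left(R,t \right)} = \frac{-13 + t}{-20 + R + 5 t}$ ($f{\left(R,t \right)} = \frac{-13 + t}{R + 5 \left(-4 + t\right)} = \frac{-13 + t}{R + \left(-20 + 5 t\right)} = \frac{-13 + t}{-20 + R + 5 t}$)
$5 \left(1 + f{\left(12,6 \right)}\right) = 5 \left(1 + \frac{-13 + 6}{-20 + 12 + 5 \cdot 6}\right) = 5 \left(1 + \frac{1}{-20 + 12 + 30} \left(-7\right)\right) = 5 \left(1 + \frac{1}{22} \left(-7\right)\right) = 5 \left(1 - \frac{7}{22}\right) = 5 \cdot \frac{15}{22} = \frac{75}{22}$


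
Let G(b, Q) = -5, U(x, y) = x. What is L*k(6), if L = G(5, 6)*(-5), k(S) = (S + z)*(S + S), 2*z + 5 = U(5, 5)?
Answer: 1800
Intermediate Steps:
z = 0 (z = -5/2 + (½)*5 = -5/2 + 5/2 = 0)
k(S) = 2*S² (k(S) = (S + 0)*(S + S) = S*(2*S) = 2*S²)
L = 25 (L = -5*(-5) = 25)
L*k(6) = 25*(2*6²) = 25*(2*36) = 25*72 = 1800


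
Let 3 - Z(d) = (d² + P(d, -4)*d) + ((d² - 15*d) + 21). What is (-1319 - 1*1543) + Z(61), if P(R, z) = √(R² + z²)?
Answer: -9407 - 61*√3737 ≈ -13136.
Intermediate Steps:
Z(d) = -18 - 2*d² + 15*d - d*√(16 + d²) (Z(d) = 3 - ((d² + √(d² + (-4)²)*d) + ((d² - 15*d) + 21)) = 3 - ((d² + √(d² + 16)*d) + (21 + d² - 15*d)) = 3 - ((d² + √(16 + d²)*d) + (21 + d² - 15*d)) = 3 - ((d² + d*√(16 + d²)) + (21 + d² - 15*d)) = 3 - (21 - 15*d + 2*d² + d*√(16 + d²)) = 3 + (-21 - 2*d² + 15*d - d*√(16 + d²)) = -18 - 2*d² + 15*d - d*√(16 + d²))
(-1319 - 1*1543) + Z(61) = (-1319 - 1*1543) + (-18 - 2*61² + 15*61 - 1*61*√(16 + 61²)) = (-1319 - 1543) + (-18 - 2*3721 + 915 - 1*61*√(16 + 3721)) = -2862 + (-18 - 7442 + 915 - 1*61*√3737) = -2862 + (-18 - 7442 + 915 - 61*√3737) = -2862 + (-6545 - 61*√3737) = -9407 - 61*√3737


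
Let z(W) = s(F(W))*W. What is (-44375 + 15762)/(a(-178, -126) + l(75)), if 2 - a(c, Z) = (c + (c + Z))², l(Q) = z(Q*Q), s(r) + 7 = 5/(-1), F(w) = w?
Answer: 28613/299822 ≈ 0.095433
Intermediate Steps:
s(r) = -12 (s(r) = -7 + 5/(-1) = -7 + 5*(-1) = -7 - 5 = -12)
z(W) = -12*W
l(Q) = -12*Q² (l(Q) = -12*Q*Q = -12*Q²)
a(c, Z) = 2 - (Z + 2*c)² (a(c, Z) = 2 - (c + (c + Z))² = 2 - (c + (Z + c))² = 2 - (Z + 2*c)²)
(-44375 + 15762)/(a(-178, -126) + l(75)) = (-44375 + 15762)/((2 - (-126 + 2*(-178))²) - 12*75²) = -28613/((2 - (-126 - 356)²) - 12*5625) = -28613/((2 - 1*(-482)²) - 67500) = -28613/((2 - 1*232324) - 67500) = -28613/((2 - 232324) - 67500) = -28613/(-232322 - 67500) = -28613/(-299822) = -28613*(-1/299822) = 28613/299822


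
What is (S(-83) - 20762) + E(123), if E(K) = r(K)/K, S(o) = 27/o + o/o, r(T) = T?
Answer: -1723107/83 ≈ -20760.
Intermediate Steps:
S(o) = 1 + 27/o (S(o) = 27/o + 1 = 1 + 27/o)
E(K) = 1 (E(K) = K/K = 1)
(S(-83) - 20762) + E(123) = ((27 - 83)/(-83) - 20762) + 1 = (-1/83*(-56) - 20762) + 1 = (56/83 - 20762) + 1 = -1723190/83 + 1 = -1723107/83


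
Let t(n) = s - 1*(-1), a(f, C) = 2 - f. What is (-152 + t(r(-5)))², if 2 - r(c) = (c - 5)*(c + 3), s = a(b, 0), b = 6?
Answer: 24025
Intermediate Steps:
s = -4 (s = 2 - 1*6 = 2 - 6 = -4)
r(c) = 2 - (-5 + c)*(3 + c) (r(c) = 2 - (c - 5)*(c + 3) = 2 - (-5 + c)*(3 + c))
t(n) = -3 (t(n) = -4 - 1*(-1) = -4 + 1 = -3)
(-152 + t(r(-5)))² = (-152 - 3)² = (-155)² = 24025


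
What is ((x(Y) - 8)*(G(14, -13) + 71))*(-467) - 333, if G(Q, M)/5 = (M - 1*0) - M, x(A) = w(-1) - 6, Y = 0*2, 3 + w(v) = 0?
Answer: 563336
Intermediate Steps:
w(v) = -3 (w(v) = -3 + 0 = -3)
Y = 0
x(A) = -9 (x(A) = -3 - 6 = -9)
G(Q, M) = 0 (G(Q, M) = 5*((M - 1*0) - M) = 5*((M + 0) - M) = 5*(M - M) = 5*0 = 0)
((x(Y) - 8)*(G(14, -13) + 71))*(-467) - 333 = ((-9 - 8)*(0 + 71))*(-467) - 333 = -17*71*(-467) - 333 = -1207*(-467) - 333 = 563669 - 333 = 563336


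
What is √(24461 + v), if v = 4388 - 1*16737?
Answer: 4*√757 ≈ 110.05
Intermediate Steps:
v = -12349 (v = 4388 - 16737 = -12349)
√(24461 + v) = √(24461 - 12349) = √12112 = 4*√757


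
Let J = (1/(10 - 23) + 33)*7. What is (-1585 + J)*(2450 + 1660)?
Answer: -72372990/13 ≈ -5.5672e+6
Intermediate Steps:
J = 2996/13 (J = (1/(-13) + 33)*7 = (-1/13 + 33)*7 = (428/13)*7 = 2996/13 ≈ 230.46)
(-1585 + J)*(2450 + 1660) = (-1585 + 2996/13)*(2450 + 1660) = -17609/13*4110 = -72372990/13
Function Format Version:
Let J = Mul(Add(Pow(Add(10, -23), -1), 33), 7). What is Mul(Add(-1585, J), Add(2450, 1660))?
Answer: Rational(-72372990, 13) ≈ -5.5672e+6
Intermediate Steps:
J = Rational(2996, 13) (J = Mul(Add(Pow(-13, -1), 33), 7) = Mul(Add(Rational(-1, 13), 33), 7) = Mul(Rational(428, 13), 7) = Rational(2996, 13) ≈ 230.46)
Mul(Add(-1585, J), Add(2450, 1660)) = Mul(Add(-1585, Rational(2996, 13)), Add(2450, 1660)) = Mul(Rational(-17609, 13), 4110) = Rational(-72372990, 13)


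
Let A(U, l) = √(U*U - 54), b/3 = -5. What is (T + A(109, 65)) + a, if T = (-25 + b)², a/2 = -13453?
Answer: -25306 + √11827 ≈ -25197.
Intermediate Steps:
b = -15 (b = 3*(-5) = -15)
a = -26906 (a = 2*(-13453) = -26906)
A(U, l) = √(-54 + U²) (A(U, l) = √(U² - 54) = √(-54 + U²))
T = 1600 (T = (-25 - 15)² = (-40)² = 1600)
(T + A(109, 65)) + a = (1600 + √(-54 + 109²)) - 26906 = (1600 + √(-54 + 11881)) - 26906 = (1600 + √11827) - 26906 = -25306 + √11827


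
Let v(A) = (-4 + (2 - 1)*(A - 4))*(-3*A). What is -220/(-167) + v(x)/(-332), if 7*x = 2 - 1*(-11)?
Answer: 3298901/2716756 ≈ 1.2143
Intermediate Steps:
x = 13/7 (x = (2 - 1*(-11))/7 = (2 + 11)/7 = (⅐)*13 = 13/7 ≈ 1.8571)
v(A) = -3*A*(-8 + A) (v(A) = (-4 + 1*(-4 + A))*(-3*A) = (-4 + (-4 + A))*(-3*A) = (-8 + A)*(-3*A) = -3*A*(-8 + A))
-220/(-167) + v(x)/(-332) = -220/(-167) + (3*(13/7)*(8 - 1*13/7))/(-332) = -220*(-1/167) + (3*(13/7)*(8 - 13/7))*(-1/332) = 220/167 + (3*(13/7)*(43/7))*(-1/332) = 220/167 + (1677/49)*(-1/332) = 220/167 - 1677/16268 = 3298901/2716756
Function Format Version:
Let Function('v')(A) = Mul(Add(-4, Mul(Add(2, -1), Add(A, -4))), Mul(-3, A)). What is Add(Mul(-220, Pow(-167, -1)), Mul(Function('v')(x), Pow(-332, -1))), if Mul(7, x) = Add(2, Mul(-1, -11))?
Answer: Rational(3298901, 2716756) ≈ 1.2143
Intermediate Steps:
x = Rational(13, 7) (x = Mul(Rational(1, 7), Add(2, Mul(-1, -11))) = Mul(Rational(1, 7), Add(2, 11)) = Mul(Rational(1, 7), 13) = Rational(13, 7) ≈ 1.8571)
Function('v')(A) = Mul(-3, A, Add(-8, A)) (Function('v')(A) = Mul(Add(-4, Mul(1, Add(-4, A))), Mul(-3, A)) = Mul(Add(-4, Add(-4, A)), Mul(-3, A)) = Mul(Add(-8, A), Mul(-3, A)) = Mul(-3, A, Add(-8, A)))
Add(Mul(-220, Pow(-167, -1)), Mul(Function('v')(x), Pow(-332, -1))) = Add(Mul(-220, Pow(-167, -1)), Mul(Mul(3, Rational(13, 7), Add(8, Mul(-1, Rational(13, 7)))), Pow(-332, -1))) = Add(Mul(-220, Rational(-1, 167)), Mul(Mul(3, Rational(13, 7), Add(8, Rational(-13, 7))), Rational(-1, 332))) = Add(Rational(220, 167), Mul(Mul(3, Rational(13, 7), Rational(43, 7)), Rational(-1, 332))) = Add(Rational(220, 167), Mul(Rational(1677, 49), Rational(-1, 332))) = Add(Rational(220, 167), Rational(-1677, 16268)) = Rational(3298901, 2716756)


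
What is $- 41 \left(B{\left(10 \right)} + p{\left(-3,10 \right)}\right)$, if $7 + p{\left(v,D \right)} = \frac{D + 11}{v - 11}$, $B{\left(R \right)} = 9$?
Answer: $- \frac{41}{2} \approx -20.5$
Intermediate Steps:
$p{\left(v,D \right)} = -7 + \frac{11 + D}{-11 + v}$ ($p{\left(v,D \right)} = -7 + \frac{D + 11}{v - 11} = -7 + \frac{11 + D}{-11 + v}$)
$- 41 \left(B{\left(10 \right)} + p{\left(-3,10 \right)}\right) = - 41 \left(9 + \frac{88 + 10 - -21}{-11 - 3}\right) = - 41 \left(9 + \frac{88 + 10 + 21}{-14}\right) = - 41 \left(9 - \frac{17}{2}\right) = \left(-41\right) \frac{1}{2} = - \frac{41}{2}$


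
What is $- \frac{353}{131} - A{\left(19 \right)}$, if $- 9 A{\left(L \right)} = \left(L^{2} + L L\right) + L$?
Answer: $\frac{31298}{393} \approx 79.639$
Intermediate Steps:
$A{\left(L \right)} = - \frac{2 L^{2}}{9} - \frac{L}{9}$ ($A{\left(L \right)} = - \frac{\left(L^{2} + L L\right) + L}{9} = - \frac{\left(L^{2} + L^{2}\right) + L}{9} = - \frac{2 L^{2} + L}{9} = - \frac{L + 2 L^{2}}{9} = - \frac{2 L^{2}}{9} - \frac{L}{9}$)
$- \frac{353}{131} - A{\left(19 \right)} = - \frac{353}{131} - \left(- \frac{1}{9}\right) 19 \left(1 + 2 \cdot 19\right) = \left(-353\right) \frac{1}{131} - \left(- \frac{1}{9}\right) 19 \left(1 + 38\right) = - \frac{353}{131} - \left(- \frac{1}{9}\right) 19 \cdot 39 = - \frac{353}{131} - - \frac{247}{3} = - \frac{353}{131} + \frac{247}{3} = \frac{31298}{393}$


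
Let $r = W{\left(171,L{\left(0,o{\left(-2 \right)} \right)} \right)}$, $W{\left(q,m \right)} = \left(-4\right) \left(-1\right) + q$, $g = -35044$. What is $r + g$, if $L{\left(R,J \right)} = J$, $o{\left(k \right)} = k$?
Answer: $-34869$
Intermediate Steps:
$W{\left(q,m \right)} = 4 + q$
$r = 175$ ($r = 4 + 171 = 175$)
$r + g = 175 - 35044 = -34869$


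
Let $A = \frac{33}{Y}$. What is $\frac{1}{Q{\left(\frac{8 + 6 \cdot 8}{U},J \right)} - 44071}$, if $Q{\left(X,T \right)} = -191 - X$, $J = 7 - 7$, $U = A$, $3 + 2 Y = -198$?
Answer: $- \frac{11}{485006} \approx -2.268 \cdot 10^{-5}$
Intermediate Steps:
$Y = - \frac{201}{2}$ ($Y = - \frac{3}{2} + \frac{1}{2} \left(-198\right) = - \frac{3}{2} - 99 = - \frac{201}{2} \approx -100.5$)
$A = - \frac{22}{67}$ ($A = \frac{33}{- \frac{201}{2}} = 33 \left(- \frac{2}{201}\right) = - \frac{22}{67} \approx -0.32836$)
$U = - \frac{22}{67} \approx -0.32836$
$J = 0$ ($J = 7 - 7 = 0$)
$\frac{1}{Q{\left(\frac{8 + 6 \cdot 8}{U},J \right)} - 44071} = \frac{1}{\left(-191 - \frac{8 + 6 \cdot 8}{- \frac{22}{67}}\right) - 44071} = \frac{1}{\left(-191 - \left(8 + 48\right) \left(- \frac{67}{22}\right)\right) - 44071} = \frac{1}{\left(-191 - 56 \left(- \frac{67}{22}\right)\right) - 44071} = \frac{1}{\left(-191 - - \frac{1876}{11}\right) - 44071} = \frac{1}{\left(-191 + \frac{1876}{11}\right) - 44071} = \frac{1}{- \frac{225}{11} - 44071} = \frac{1}{- \frac{485006}{11}} = - \frac{11}{485006}$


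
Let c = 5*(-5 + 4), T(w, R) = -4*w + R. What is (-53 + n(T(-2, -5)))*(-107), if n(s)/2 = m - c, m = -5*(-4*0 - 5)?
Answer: -749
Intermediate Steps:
T(w, R) = R - 4*w
c = -5 (c = 5*(-1) = -5)
m = 25 (m = -5*(0 - 5) = -5*(-5) = 25)
n(s) = 60 (n(s) = 2*(25 - 1*(-5)) = 2*(25 + 5) = 2*30 = 60)
(-53 + n(T(-2, -5)))*(-107) = (-53 + 60)*(-107) = 7*(-107) = -749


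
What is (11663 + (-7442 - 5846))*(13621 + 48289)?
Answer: -100603750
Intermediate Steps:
(11663 + (-7442 - 5846))*(13621 + 48289) = (11663 - 13288)*61910 = -1625*61910 = -100603750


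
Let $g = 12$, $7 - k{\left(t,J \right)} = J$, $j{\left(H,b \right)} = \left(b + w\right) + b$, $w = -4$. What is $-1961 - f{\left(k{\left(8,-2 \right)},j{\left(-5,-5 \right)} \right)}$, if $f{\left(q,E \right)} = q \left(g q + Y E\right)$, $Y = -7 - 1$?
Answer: $-3941$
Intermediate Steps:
$j{\left(H,b \right)} = -4 + 2 b$ ($j{\left(H,b \right)} = \left(b - 4\right) + b = \left(-4 + b\right) + b = -4 + 2 b$)
$k{\left(t,J \right)} = 7 - J$
$Y = -8$ ($Y = -7 - 1 = -8$)
$f{\left(q,E \right)} = q \left(- 8 E + 12 q\right)$ ($f{\left(q,E \right)} = q \left(12 q - 8 E\right) = q \left(- 8 E + 12 q\right)$)
$-1961 - f{\left(k{\left(8,-2 \right)},j{\left(-5,-5 \right)} \right)} = -1961 - 4 \left(7 - -2\right) \left(- 2 \left(-4 + 2 \left(-5\right)\right) + 3 \left(7 - -2\right)\right) = -1961 - 4 \left(7 + 2\right) \left(- 2 \left(-4 - 10\right) + 3 \left(7 + 2\right)\right) = -1961 - 4 \cdot 9 \left(\left(-2\right) \left(-14\right) + 3 \cdot 9\right) = -1961 - 4 \cdot 9 \left(28 + 27\right) = -1961 - 4 \cdot 9 \cdot 55 = -1961 - 1980 = -3941$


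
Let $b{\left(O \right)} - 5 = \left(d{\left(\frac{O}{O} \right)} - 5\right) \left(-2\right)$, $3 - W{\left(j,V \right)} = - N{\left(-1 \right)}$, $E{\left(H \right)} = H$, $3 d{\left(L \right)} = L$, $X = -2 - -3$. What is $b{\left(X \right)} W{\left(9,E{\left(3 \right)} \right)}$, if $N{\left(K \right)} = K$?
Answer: $\frac{86}{3} \approx 28.667$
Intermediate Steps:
$X = 1$ ($X = -2 + 3 = 1$)
$d{\left(L \right)} = \frac{L}{3}$
$W{\left(j,V \right)} = 2$ ($W{\left(j,V \right)} = 3 - \left(-1\right) \left(-1\right) = 3 - 1 = 2$)
$b{\left(O \right)} = \frac{43}{3}$ ($b{\left(O \right)} = 5 + \left(\frac{O \frac{1}{O}}{3} - 5\right) \left(-2\right) = 5 + \left(\frac{1}{3} \cdot 1 - 5\right) \left(-2\right) = 5 + \left(\frac{1}{3} - 5\right) \left(-2\right) = 5 - - \frac{28}{3} = 5 + \frac{28}{3} = \frac{43}{3}$)
$b{\left(X \right)} W{\left(9,E{\left(3 \right)} \right)} = \frac{43}{3} \cdot 2 = \frac{86}{3}$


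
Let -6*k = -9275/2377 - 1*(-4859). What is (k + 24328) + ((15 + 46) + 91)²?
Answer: 110822436/2377 ≈ 46623.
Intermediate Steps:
k = -1923428/2377 (k = -(-9275/2377 - 1*(-4859))/6 = -(-9275*1/2377 + 4859)/6 = -(-9275/2377 + 4859)/6 = -⅙*11540568/2377 = -1923428/2377 ≈ -809.18)
(k + 24328) + ((15 + 46) + 91)² = (-1923428/2377 + 24328) + ((15 + 46) + 91)² = 55904228/2377 + (61 + 91)² = 55904228/2377 + 152² = 55904228/2377 + 23104 = 110822436/2377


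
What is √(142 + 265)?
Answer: √407 ≈ 20.174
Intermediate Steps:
√(142 + 265) = √407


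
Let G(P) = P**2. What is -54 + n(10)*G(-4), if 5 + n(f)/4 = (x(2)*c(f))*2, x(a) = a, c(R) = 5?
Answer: 906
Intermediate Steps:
n(f) = 60 (n(f) = -20 + 4*((2*5)*2) = -20 + 4*(10*2) = -20 + 4*20 = -20 + 80 = 60)
-54 + n(10)*G(-4) = -54 + 60*(-4)**2 = -54 + 60*16 = -54 + 960 = 906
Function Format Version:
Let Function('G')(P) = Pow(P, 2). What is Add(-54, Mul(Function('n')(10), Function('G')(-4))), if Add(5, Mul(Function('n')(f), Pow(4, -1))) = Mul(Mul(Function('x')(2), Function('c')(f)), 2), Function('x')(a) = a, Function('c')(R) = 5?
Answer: 906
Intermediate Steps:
Function('n')(f) = 60 (Function('n')(f) = Add(-20, Mul(4, Mul(Mul(2, 5), 2))) = Add(-20, Mul(4, Mul(10, 2))) = Add(-20, Mul(4, 20)) = Add(-20, 80) = 60)
Add(-54, Mul(Function('n')(10), Function('G')(-4))) = Add(-54, Mul(60, Pow(-4, 2))) = Add(-54, Mul(60, 16)) = Add(-54, 960) = 906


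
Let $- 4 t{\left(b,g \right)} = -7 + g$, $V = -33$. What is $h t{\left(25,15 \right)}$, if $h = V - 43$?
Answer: $152$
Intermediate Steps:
$t{\left(b,g \right)} = \frac{7}{4} - \frac{g}{4}$ ($t{\left(b,g \right)} = - \frac{-7 + g}{4} = \frac{7}{4} - \frac{g}{4}$)
$h = -76$ ($h = -33 - 43 = -76$)
$h t{\left(25,15 \right)} = - 76 \left(\frac{7}{4} - \frac{15}{4}\right) = \left(-76\right) \left(-2\right) = 152$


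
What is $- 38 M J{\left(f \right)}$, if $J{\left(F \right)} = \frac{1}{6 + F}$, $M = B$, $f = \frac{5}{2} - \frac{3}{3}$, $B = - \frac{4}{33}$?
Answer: $\frac{304}{495} \approx 0.61414$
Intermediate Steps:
$B = - \frac{4}{33}$ ($B = \left(-4\right) \frac{1}{33} = - \frac{4}{33} \approx -0.12121$)
$f = \frac{3}{2}$ ($f = 5 \cdot \frac{1}{2} - 1 = \frac{5}{2} - 1 = \frac{3}{2} \approx 1.5$)
$M = - \frac{4}{33} \approx -0.12121$
$- 38 M J{\left(f \right)} = \frac{\left(-38\right) \left(- \frac{4}{33}\right)}{6 + \frac{3}{2}} = \frac{152}{33 \cdot \frac{15}{2}} = \frac{152}{33} \cdot \frac{2}{15} = \frac{304}{495}$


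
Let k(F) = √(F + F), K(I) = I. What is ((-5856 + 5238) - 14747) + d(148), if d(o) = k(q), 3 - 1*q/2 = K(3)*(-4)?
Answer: -15365 + 2*√15 ≈ -15357.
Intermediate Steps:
q = 30 (q = 6 - 6*(-4) = 6 - 2*(-12) = 6 + 24 = 30)
k(F) = √2*√F (k(F) = √(2*F) = √2*√F)
d(o) = 2*√15 (d(o) = √2*√30 = 2*√15)
((-5856 + 5238) - 14747) + d(148) = ((-5856 + 5238) - 14747) + 2*√15 = (-618 - 14747) + 2*√15 = -15365 + 2*√15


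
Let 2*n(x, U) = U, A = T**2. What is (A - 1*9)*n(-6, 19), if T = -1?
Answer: -76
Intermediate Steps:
A = 1 (A = (-1)**2 = 1)
n(x, U) = U/2
(A - 1*9)*n(-6, 19) = (1 - 1*9)*((1/2)*19) = (1 - 9)*(19/2) = -8*19/2 = -76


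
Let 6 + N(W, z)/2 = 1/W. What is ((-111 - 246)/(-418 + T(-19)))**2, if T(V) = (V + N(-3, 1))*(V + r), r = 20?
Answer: 1147041/1819801 ≈ 0.63031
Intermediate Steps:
N(W, z) = -12 + 2/W
T(V) = (20 + V)*(-38/3 + V) (T(V) = (V + (-12 + 2/(-3)))*(V + 20) = (V + (-12 + 2*(-1/3)))*(20 + V) = (V + (-12 - 2/3))*(20 + V) = (V - 38/3)*(20 + V) = (-38/3 + V)*(20 + V) = (20 + V)*(-38/3 + V))
((-111 - 246)/(-418 + T(-19)))**2 = ((-111 - 246)/(-418 + (-760/3 + (-19)**2 + (22/3)*(-19))))**2 = (-357/(-418 + (-760/3 + 361 - 418/3)))**2 = (-357/(-418 - 95/3))**2 = (-357/(-1349/3))**2 = (-357*(-3/1349))**2 = (1071/1349)**2 = 1147041/1819801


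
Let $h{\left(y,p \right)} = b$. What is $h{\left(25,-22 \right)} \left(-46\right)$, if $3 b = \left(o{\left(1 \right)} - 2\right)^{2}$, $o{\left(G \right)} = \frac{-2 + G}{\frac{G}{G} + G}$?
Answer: $- \frac{575}{6} \approx -95.833$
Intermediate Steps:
$o{\left(G \right)} = \frac{-2 + G}{1 + G}$
$b = \frac{25}{12}$ ($b = \frac{\left(\frac{-2 + 1}{1 + 1} - 2\right)^{2}}{3} = \frac{\left(\frac{1}{2} \left(-1\right) - 2\right)^{2}}{3} = \frac{\left(- \frac{1}{2} - 2\right)^{2}}{3} = \frac{\left(- \frac{5}{2}\right)^{2}}{3} = \frac{1}{3} \cdot \frac{25}{4} = \frac{25}{12} \approx 2.0833$)
$h{\left(y,p \right)} = \frac{25}{12}$
$h{\left(25,-22 \right)} \left(-46\right) = \frac{25}{12} \left(-46\right) = - \frac{575}{6}$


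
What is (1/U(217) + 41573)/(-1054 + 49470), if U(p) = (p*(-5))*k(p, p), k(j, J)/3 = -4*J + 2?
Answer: 117187219591/136476473280 ≈ 0.85866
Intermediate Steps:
k(j, J) = 6 - 12*J (k(j, J) = 3*(-4*J + 2) = 3*(2 - 4*J) = 6 - 12*J)
U(p) = -5*p*(6 - 12*p) (U(p) = (p*(-5))*(6 - 12*p) = (-5*p)*(6 - 12*p) = -5*p*(6 - 12*p))
(1/U(217) + 41573)/(-1054 + 49470) = (1/(30*217*(-1 + 2*217)) + 41573)/(-1054 + 49470) = (1/(30*217*(-1 + 434)) + 41573)/48416 = (1/(30*217*433) + 41573)*(1/48416) = (1/2818830 + 41573)*(1/48416) = (117187219591/2818830)*(1/48416) = 117187219591/136476473280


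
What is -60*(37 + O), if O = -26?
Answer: -660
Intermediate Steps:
-60*(37 + O) = -60*(37 - 26) = -60*11 = -660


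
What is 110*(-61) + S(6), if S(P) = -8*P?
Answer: -6758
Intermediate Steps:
110*(-61) + S(6) = 110*(-61) - 8*6 = -6710 - 48 = -6758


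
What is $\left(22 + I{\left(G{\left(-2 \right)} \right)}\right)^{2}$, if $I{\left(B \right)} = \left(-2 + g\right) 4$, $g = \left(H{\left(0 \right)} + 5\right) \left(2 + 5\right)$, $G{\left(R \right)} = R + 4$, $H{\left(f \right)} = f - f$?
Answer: $23716$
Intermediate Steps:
$H{\left(f \right)} = 0$
$G{\left(R \right)} = 4 + R$
$g = 35$ ($g = \left(0 + 5\right) \left(2 + 5\right) = 5 \cdot 7 = 35$)
$I{\left(B \right)} = 132$ ($I{\left(B \right)} = \left(-2 + 35\right) 4 = 33 \cdot 4 = 132$)
$\left(22 + I{\left(G{\left(-2 \right)} \right)}\right)^{2} = \left(22 + 132\right)^{2} = 154^{2} = 23716$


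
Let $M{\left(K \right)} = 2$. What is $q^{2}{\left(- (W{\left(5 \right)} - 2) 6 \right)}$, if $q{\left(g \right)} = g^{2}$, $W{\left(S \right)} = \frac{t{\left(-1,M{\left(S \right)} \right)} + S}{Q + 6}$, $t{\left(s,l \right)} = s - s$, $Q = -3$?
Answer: $16$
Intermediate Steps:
$t{\left(s,l \right)} = 0$
$W{\left(S \right)} = \frac{S}{3}$ ($W{\left(S \right)} = \frac{0 + S}{-3 + 6} = \frac{S}{3}$)
$q^{2}{\left(- (W{\left(5 \right)} - 2) 6 \right)} = \left(\left(- (\frac{1}{3} \cdot 5 - 2) 6\right)^{2}\right)^{2} = \left(\left(- (\frac{5}{3} - 2) 6\right)^{2}\right)^{2} = \left(\left(\left(-1\right) \left(- \frac{1}{3}\right) 6\right)^{2}\right)^{2} = \left(\left(\frac{1}{3} \cdot 6\right)^{2}\right)^{2} = \left(2^{2}\right)^{2} = 4^{2} = 16$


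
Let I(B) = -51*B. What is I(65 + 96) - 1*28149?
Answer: -36360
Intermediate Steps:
I(65 + 96) - 1*28149 = -51*(65 + 96) - 1*28149 = -51*161 - 28149 = -8211 - 28149 = -36360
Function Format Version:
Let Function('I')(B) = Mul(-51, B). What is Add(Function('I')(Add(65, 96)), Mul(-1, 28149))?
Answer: -36360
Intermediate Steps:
Add(Function('I')(Add(65, 96)), Mul(-1, 28149)) = Add(Mul(-51, Add(65, 96)), Mul(-1, 28149)) = Add(Mul(-51, 161), -28149) = Add(-8211, -28149) = -36360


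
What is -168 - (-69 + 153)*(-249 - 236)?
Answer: 40572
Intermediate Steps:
-168 - (-69 + 153)*(-249 - 236) = -168 - 84*(-485) = -168 - 1*(-40740) = -168 + 40740 = 40572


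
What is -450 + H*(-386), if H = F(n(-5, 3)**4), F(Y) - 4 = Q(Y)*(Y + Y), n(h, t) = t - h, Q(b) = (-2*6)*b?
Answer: 155424127030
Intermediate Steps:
Q(b) = -12*b
F(Y) = 4 - 24*Y**2 (F(Y) = 4 + (-12*Y)*(Y + Y) = 4 + (-12*Y)*(2*Y) = 4 - 24*Y**2)
H = -402653180 (H = 4 - 24*(3 - 1*(-5))**8 = 4 - 24*(3 + 5)**8 = 4 - 24*(8**4)**2 = 4 - 24*4096**2 = 4 - 24*16777216 = 4 - 402653184 = -402653180)
-450 + H*(-386) = -450 - 402653180*(-386) = -450 + 155424127480 = 155424127030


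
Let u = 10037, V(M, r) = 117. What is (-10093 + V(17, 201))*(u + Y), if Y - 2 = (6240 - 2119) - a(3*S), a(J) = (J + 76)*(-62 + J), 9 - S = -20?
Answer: -100607960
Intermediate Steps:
S = 29 (S = 9 - 1*(-20) = 9 + 20 = 29)
a(J) = (-62 + J)*(76 + J) (a(J) = (76 + J)*(-62 + J) = (-62 + J)*(76 + J))
Y = 48 (Y = 2 + ((6240 - 2119) - (-4712 + (3*29)**2 + 14*(3*29))) = 2 + (4121 - (-4712 + 87**2 + 14*87)) = 2 + (4121 - (-4712 + 7569 + 1218)) = 2 + (4121 - 1*4075) = 2 + (4121 - 4075) = 2 + 46 = 48)
(-10093 + V(17, 201))*(u + Y) = (-10093 + 117)*(10037 + 48) = -9976*10085 = -100607960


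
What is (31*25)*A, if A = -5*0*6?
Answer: 0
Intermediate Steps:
A = 0 (A = 0*6 = 0)
(31*25)*A = (31*25)*0 = 775*0 = 0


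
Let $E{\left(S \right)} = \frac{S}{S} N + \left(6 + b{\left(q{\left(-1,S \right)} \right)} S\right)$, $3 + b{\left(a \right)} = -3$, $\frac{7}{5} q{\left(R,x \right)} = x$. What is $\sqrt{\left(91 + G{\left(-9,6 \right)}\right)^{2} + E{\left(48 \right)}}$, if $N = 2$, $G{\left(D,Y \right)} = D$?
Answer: $6 \sqrt{179} \approx 80.275$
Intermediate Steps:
$q{\left(R,x \right)} = \frac{5 x}{7}$
$b{\left(a \right)} = -6$ ($b{\left(a \right)} = -3 - 3 = -6$)
$E{\left(S \right)} = 8 - 6 S$ ($E{\left(S \right)} = \frac{S}{S} 2 - \left(-6 + 6 S\right) = 1 \cdot 2 - \left(-6 + 6 S\right) = 2 - \left(-6 + 6 S\right) = 8 - 6 S$)
$\sqrt{\left(91 + G{\left(-9,6 \right)}\right)^{2} + E{\left(48 \right)}} = \sqrt{\left(91 - 9\right)^{2} + \left(8 - 288\right)} = \sqrt{82^{2} + \left(8 - 288\right)} = \sqrt{6724 - 280} = \sqrt{6444} = 6 \sqrt{179}$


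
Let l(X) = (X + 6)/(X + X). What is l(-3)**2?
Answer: 1/4 ≈ 0.25000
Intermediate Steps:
l(X) = (6 + X)/(2*X) (l(X) = (6 + X)/((2*X)) = (6 + X)*(1/(2*X)) = (6 + X)/(2*X))
l(-3)**2 = ((1/2)*(6 - 3)/(-3))**2 = ((1/2)*(-1/3)*3)**2 = (-1/2)**2 = 1/4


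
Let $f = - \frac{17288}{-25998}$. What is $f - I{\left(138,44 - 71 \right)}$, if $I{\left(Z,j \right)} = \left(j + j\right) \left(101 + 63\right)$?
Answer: $\frac{115127788}{12999} \approx 8856.7$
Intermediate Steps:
$I{\left(Z,j \right)} = 328 j$ ($I{\left(Z,j \right)} = 2 j 164 = 328 j$)
$f = \frac{8644}{12999}$ ($f = \left(-17288\right) \left(- \frac{1}{25998}\right) = \frac{8644}{12999} \approx 0.66497$)
$f - I{\left(138,44 - 71 \right)} = \frac{8644}{12999} - 328 \left(44 - 71\right) = \frac{8644}{12999} - 328 \left(-27\right) = \frac{8644}{12999} - -8856 = \frac{8644}{12999} + 8856 = \frac{115127788}{12999}$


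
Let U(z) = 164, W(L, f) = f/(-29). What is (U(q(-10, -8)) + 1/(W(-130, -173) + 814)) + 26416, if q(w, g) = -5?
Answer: 632045849/23779 ≈ 26580.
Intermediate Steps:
W(L, f) = -f/29 (W(L, f) = f*(-1/29) = -f/29)
(U(q(-10, -8)) + 1/(W(-130, -173) + 814)) + 26416 = (164 + 1/(-1/29*(-173) + 814)) + 26416 = (164 + 1/(173/29 + 814)) + 26416 = (164 + 1/(23779/29)) + 26416 = (164 + 29/23779) + 26416 = 3899785/23779 + 26416 = 632045849/23779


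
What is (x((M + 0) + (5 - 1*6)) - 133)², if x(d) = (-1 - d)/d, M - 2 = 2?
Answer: 162409/9 ≈ 18045.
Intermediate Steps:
M = 4 (M = 2 + 2 = 4)
x(d) = (-1 - d)/d
(x((M + 0) + (5 - 1*6)) - 133)² = ((-1 - ((4 + 0) + (5 - 1*6)))/((4 + 0) + (5 - 1*6)) - 133)² = ((-1 - (4 + (5 - 6)))/(4 + (5 - 6)) - 133)² = ((-1 - (4 - 1))/(4 - 1) - 133)² = ((-1 - 1*3)/3 - 133)² = ((-1 - 3)/3 - 133)² = ((⅓)*(-4) - 133)² = (-4/3 - 133)² = (-403/3)² = 162409/9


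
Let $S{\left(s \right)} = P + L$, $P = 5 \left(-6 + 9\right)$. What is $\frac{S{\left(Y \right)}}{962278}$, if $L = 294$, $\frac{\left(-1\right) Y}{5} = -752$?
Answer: $\frac{309}{962278} \approx 0.00032111$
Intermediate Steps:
$Y = 3760$ ($Y = \left(-5\right) \left(-752\right) = 3760$)
$P = 15$ ($P = 5 \cdot 3 = 15$)
$S{\left(s \right)} = 309$ ($S{\left(s \right)} = 15 + 294 = 309$)
$\frac{S{\left(Y \right)}}{962278} = \frac{309}{962278}$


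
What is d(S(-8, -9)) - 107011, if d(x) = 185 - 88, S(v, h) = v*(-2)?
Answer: -106914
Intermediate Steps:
S(v, h) = -2*v
d(x) = 97
d(S(-8, -9)) - 107011 = 97 - 107011 = -106914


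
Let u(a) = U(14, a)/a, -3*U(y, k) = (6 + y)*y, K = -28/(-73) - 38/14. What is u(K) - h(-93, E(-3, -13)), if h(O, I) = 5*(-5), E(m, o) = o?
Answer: 232405/3573 ≈ 65.045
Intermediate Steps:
K = -1191/511 (K = -28*(-1/73) - 38*1/14 = 28/73 - 19/7 = -1191/511 ≈ -2.3307)
h(O, I) = -25
U(y, k) = -y*(6 + y)/3 (U(y, k) = -(6 + y)*y/3 = -y*(6 + y)/3)
u(a) = -280/(3*a) (u(a) = (-⅓*14*(6 + 14))/a = (-⅓*14*20)/a = -280/(3*a))
u(K) - h(-93, E(-3, -13)) = -280/(3*(-1191/511)) - 1*(-25) = -280/3*(-511/1191) + 25 = 143080/3573 + 25 = 232405/3573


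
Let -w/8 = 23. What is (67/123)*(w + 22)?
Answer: -3618/41 ≈ -88.244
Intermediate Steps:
w = -184 (w = -8*23 = -184)
(67/123)*(w + 22) = (67/123)*(-184 + 22) = (67*(1/123))*(-162) = (67/123)*(-162) = -3618/41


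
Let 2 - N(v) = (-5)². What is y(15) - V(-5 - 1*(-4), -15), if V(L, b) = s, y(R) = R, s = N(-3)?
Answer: 38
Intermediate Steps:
N(v) = -23 (N(v) = 2 - 1*(-5)² = 2 - 1*25 = 2 - 25 = -23)
s = -23
V(L, b) = -23
y(15) - V(-5 - 1*(-4), -15) = 15 - 1*(-23) = 15 + 23 = 38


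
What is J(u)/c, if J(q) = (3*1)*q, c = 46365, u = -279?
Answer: -279/15455 ≈ -0.018052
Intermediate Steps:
J(q) = 3*q
J(u)/c = (3*(-279))/46365 = -837*1/46365 = -279/15455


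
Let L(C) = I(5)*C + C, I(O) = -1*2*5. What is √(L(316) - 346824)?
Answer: 6*I*√9713 ≈ 591.33*I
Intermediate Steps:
I(O) = -10 (I(O) = -2*5 = -10)
L(C) = -9*C (L(C) = -10*C + C = -9*C)
√(L(316) - 346824) = √(-9*316 - 346824) = √(-2844 - 346824) = √(-349668) = 6*I*√9713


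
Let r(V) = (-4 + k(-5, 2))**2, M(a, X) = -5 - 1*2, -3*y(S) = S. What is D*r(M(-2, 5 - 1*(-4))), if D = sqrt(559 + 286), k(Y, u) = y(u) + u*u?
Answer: 52*sqrt(5)/9 ≈ 12.920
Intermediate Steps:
y(S) = -S/3
k(Y, u) = u**2 - u/3 (k(Y, u) = -u/3 + u*u = -u/3 + u**2 = u**2 - u/3)
M(a, X) = -7 (M(a, X) = -5 - 2 = -7)
D = 13*sqrt(5) (D = sqrt(845) = 13*sqrt(5) ≈ 29.069)
r(V) = 4/9 (r(V) = (-4 + 2*(-1/3 + 2))**2 = (-4 + 2*(5/3))**2 = (-4 + 10/3)**2 = (-2/3)**2 = 4/9)
D*r(M(-2, 5 - 1*(-4))) = (13*sqrt(5))*(4/9) = 52*sqrt(5)/9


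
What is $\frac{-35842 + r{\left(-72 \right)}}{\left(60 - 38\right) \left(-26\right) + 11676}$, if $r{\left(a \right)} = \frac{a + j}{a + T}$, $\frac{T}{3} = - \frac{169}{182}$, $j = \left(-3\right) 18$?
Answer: $- \frac{6254135}{1937648} \approx -3.2277$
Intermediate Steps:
$j = -54$
$T = - \frac{39}{14}$ ($T = 3 \left(- \frac{169}{182}\right) = 3 \left(\left(-169\right) \frac{1}{182}\right) = 3 \left(- \frac{13}{14}\right) = - \frac{39}{14} \approx -2.7857$)
$r{\left(a \right)} = \frac{-54 + a}{- \frac{39}{14} + a}$ ($r{\left(a \right)} = \frac{a - 54}{a - \frac{39}{14}} = \frac{-54 + a}{- \frac{39}{14} + a}$)
$\frac{-35842 + r{\left(-72 \right)}}{\left(60 - 38\right) \left(-26\right) + 11676} = \frac{-35842 + \frac{14 \left(-54 - 72\right)}{-39 + 14 \left(-72\right)}}{\left(60 - 38\right) \left(-26\right) + 11676} = \frac{-35842 + 14 \frac{1}{-39 - 1008} \left(-126\right)}{22 \left(-26\right) + 11676} = \frac{-35842 + 14 \frac{1}{-1047} \left(-126\right)}{-572 + 11676} = \frac{-35842 + 14 \left(- \frac{1}{1047}\right) \left(-126\right)}{11104} = \left(-35842 + \frac{588}{349}\right) \frac{1}{11104} = \left(- \frac{12508270}{349}\right) \frac{1}{11104} = - \frac{6254135}{1937648}$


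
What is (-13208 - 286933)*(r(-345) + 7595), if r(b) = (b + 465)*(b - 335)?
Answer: 22211934705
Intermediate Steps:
r(b) = (-335 + b)*(465 + b) (r(b) = (465 + b)*(-335 + b) = (-335 + b)*(465 + b))
(-13208 - 286933)*(r(-345) + 7595) = (-13208 - 286933)*((-155775 + (-345)² + 130*(-345)) + 7595) = -300141*((-155775 + 119025 - 44850) + 7595) = -300141*(-81600 + 7595) = -300141*(-74005) = 22211934705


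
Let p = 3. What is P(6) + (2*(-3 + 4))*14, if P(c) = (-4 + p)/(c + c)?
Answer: 335/12 ≈ 27.917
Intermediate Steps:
P(c) = -1/(2*c) (P(c) = (-4 + 3)/(c + c) = -1/(2*c))
P(6) + (2*(-3 + 4))*14 = -1/2/6 + (2*(-3 + 4))*14 = -1/2*1/6 + (2*1)*14 = -1/12 + 2*14 = -1/12 + 28 = 335/12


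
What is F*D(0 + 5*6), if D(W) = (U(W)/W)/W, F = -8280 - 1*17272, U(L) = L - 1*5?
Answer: -6388/9 ≈ -709.78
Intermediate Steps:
U(L) = -5 + L (U(L) = L - 5 = -5 + L)
F = -25552 (F = -8280 - 17272 = -25552)
D(W) = (-5 + W)/W² (D(W) = ((-5 + W)/W)/W = (-5 + W)/W²)
F*D(0 + 5*6) = -25552*(-5 + (0 + 5*6))/(0 + 5*6)² = -25552*(-5 + (0 + 30))/(0 + 30)² = -25552*(-5 + 30)/30² = -6388*25/225 = -25552*1/36 = -6388/9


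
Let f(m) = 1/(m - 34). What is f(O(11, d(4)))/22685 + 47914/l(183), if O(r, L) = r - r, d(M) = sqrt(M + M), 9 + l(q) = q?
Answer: 18477794443/67102230 ≈ 275.37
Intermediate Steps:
l(q) = -9 + q
d(M) = sqrt(2)*sqrt(M) (d(M) = sqrt(2*M) = sqrt(2)*sqrt(M))
O(r, L) = 0
f(m) = 1/(-34 + m)
f(O(11, d(4)))/22685 + 47914/l(183) = 1/((-34 + 0)*22685) + 47914/(-9 + 183) = (1/22685)/(-34) + 47914/174 = -1/34*1/22685 + 47914*(1/174) = -1/771290 + 23957/87 = 18477794443/67102230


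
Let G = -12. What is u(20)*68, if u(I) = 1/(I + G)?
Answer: 17/2 ≈ 8.5000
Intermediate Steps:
u(I) = 1/(-12 + I) (u(I) = 1/(I - 12) = 1/(-12 + I))
u(20)*68 = 68/(-12 + 20) = 68/8 = (⅛)*68 = 17/2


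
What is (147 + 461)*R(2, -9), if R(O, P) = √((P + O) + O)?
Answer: 608*I*√5 ≈ 1359.5*I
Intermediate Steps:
R(O, P) = √(P + 2*O) (R(O, P) = √((O + P) + O) = √(P + 2*O))
(147 + 461)*R(2, -9) = (147 + 461)*√(-9 + 2*2) = 608*√(-9 + 4) = 608*√(-5) = 608*(I*√5) = 608*I*√5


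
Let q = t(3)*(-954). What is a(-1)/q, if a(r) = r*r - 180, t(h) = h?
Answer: 179/2862 ≈ 0.062544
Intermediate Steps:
a(r) = -180 + r² (a(r) = r² - 180 = -180 + r²)
q = -2862 (q = 3*(-954) = -2862)
a(-1)/q = (-180 + (-1)²)/(-2862) = (-180 + 1)*(-1/2862) = -179*(-1/2862) = 179/2862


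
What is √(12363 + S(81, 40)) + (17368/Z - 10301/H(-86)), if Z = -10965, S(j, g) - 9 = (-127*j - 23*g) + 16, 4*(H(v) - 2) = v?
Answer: 25024842/47515 + √1181 ≈ 561.04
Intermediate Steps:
H(v) = 2 + v/4
S(j, g) = 25 - 127*j - 23*g (S(j, g) = 9 + ((-127*j - 23*g) + 16) = 9 + (16 - 127*j - 23*g) = 25 - 127*j - 23*g)
√(12363 + S(81, 40)) + (17368/Z - 10301/H(-86)) = √(12363 + (25 - 127*81 - 23*40)) + (17368/(-10965) - 10301/(2 + (¼)*(-86))) = √(12363 + (25 - 10287 - 920)) + (17368*(-1/10965) - 10301/(2 - 43/2)) = √(12363 - 11182) + (-17368/10965 - 10301/(-39/2)) = √1181 + (-17368/10965 - 10301*(-2/39)) = √1181 + (-17368/10965 + 20602/39) = √1181 + 25024842/47515 = 25024842/47515 + √1181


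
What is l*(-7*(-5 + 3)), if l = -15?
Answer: -210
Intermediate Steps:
l*(-7*(-5 + 3)) = -(-105)*(-5 + 3) = -(-105)*(-2) = -15*14 = -210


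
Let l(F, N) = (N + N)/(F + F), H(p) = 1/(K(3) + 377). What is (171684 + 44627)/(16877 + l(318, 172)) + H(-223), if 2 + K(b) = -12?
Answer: 12487505516/974121027 ≈ 12.819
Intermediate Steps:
K(b) = -14 (K(b) = -2 - 12 = -14)
H(p) = 1/363 (H(p) = 1/(-14 + 377) = 1/363)
l(F, N) = N/F (l(F, N) = (2*N)/((2*F)) = (2*N)*(1/(2*F)) = N/F)
(171684 + 44627)/(16877 + l(318, 172)) + H(-223) = (171684 + 44627)/(16877 + 172/318) + 1/363 = 216311/(16877 + 172*(1/318)) + 1/363 = 216311/(16877 + 86/159) + 1/363 = 216311/(2683529/159) + 1/363 = 216311*(159/2683529) + 1/363 = 34393449/2683529 + 1/363 = 12487505516/974121027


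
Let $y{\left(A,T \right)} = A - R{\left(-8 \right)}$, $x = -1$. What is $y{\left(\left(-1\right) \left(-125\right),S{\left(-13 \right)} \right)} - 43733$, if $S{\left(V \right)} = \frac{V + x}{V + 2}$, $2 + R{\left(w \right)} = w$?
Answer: $-43598$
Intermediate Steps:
$R{\left(w \right)} = -2 + w$
$S{\left(V \right)} = \frac{-1 + V}{2 + V}$ ($S{\left(V \right)} = \frac{V - 1}{V + 2} = \frac{-1 + V}{2 + V}$)
$y{\left(A,T \right)} = 10 + A$ ($y{\left(A,T \right)} = A - \left(-2 - 8\right) = A - -10 = A + 10 = 10 + A$)
$y{\left(\left(-1\right) \left(-125\right),S{\left(-13 \right)} \right)} - 43733 = \left(10 - -125\right) - 43733 = \left(10 + 125\right) - 43733 = 135 - 43733 = -43598$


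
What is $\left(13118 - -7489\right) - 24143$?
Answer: $-3536$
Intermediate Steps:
$\left(13118 - -7489\right) - 24143 = \left(13118 + 7489\right) - 24143 = 20607 - 24143 = -3536$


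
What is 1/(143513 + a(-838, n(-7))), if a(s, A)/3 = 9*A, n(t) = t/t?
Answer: 1/143540 ≈ 6.9667e-6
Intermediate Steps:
n(t) = 1
a(s, A) = 27*A (a(s, A) = 3*(9*A) = 27*A)
1/(143513 + a(-838, n(-7))) = 1/(143513 + 27*1) = 1/(143513 + 27) = 1/143540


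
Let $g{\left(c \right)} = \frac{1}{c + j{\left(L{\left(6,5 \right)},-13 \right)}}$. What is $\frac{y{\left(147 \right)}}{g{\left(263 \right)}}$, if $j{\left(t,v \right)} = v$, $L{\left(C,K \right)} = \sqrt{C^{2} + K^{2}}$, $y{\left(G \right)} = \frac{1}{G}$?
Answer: $\frac{250}{147} \approx 1.7007$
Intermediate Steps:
$g{\left(c \right)} = \frac{1}{-13 + c}$ ($g{\left(c \right)} = \frac{1}{c - 13} = \frac{1}{-13 + c}$)
$\frac{y{\left(147 \right)}}{g{\left(263 \right)}} = \frac{1}{147 \frac{1}{-13 + 263}} = \frac{1}{147 \cdot \frac{1}{250}} = \frac{\frac{1}{\frac{1}{250}}}{147} = \frac{1}{147} \cdot 250 = \frac{250}{147}$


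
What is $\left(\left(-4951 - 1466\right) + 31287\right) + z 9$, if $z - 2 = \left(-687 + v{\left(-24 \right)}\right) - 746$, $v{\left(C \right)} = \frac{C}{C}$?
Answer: $12000$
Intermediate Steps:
$v{\left(C \right)} = 1$
$z = -1430$ ($z = 2 + \left(\left(-687 + 1\right) - 746\right) = 2 - 1432 = -1430$)
$\left(\left(-4951 - 1466\right) + 31287\right) + z 9 = \left(\left(-4951 - 1466\right) + 31287\right) - 12870 = \left(-6417 + 31287\right) - 12870 = 24870 - 12870 = 12000$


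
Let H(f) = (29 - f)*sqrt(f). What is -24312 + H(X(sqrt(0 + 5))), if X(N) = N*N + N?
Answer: -24312 + 5**(1/4)*sqrt(1 + sqrt(5))*(29 - sqrt(5)*(1 + sqrt(5))) ≈ -24253.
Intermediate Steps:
X(N) = N + N**2 (X(N) = N**2 + N = N + N**2)
H(f) = sqrt(f)*(29 - f)
-24312 + H(X(sqrt(0 + 5))) = -24312 + sqrt(sqrt(0 + 5)*(1 + sqrt(0 + 5)))*(29 - sqrt(0 + 5)*(1 + sqrt(0 + 5))) = -24312 + sqrt(sqrt(5)*(1 + sqrt(5)))*(29 - sqrt(5)*(1 + sqrt(5))) = -24312 + (5**(1/4)*sqrt(1 + sqrt(5)))*(29 - sqrt(5)*(1 + sqrt(5))) = -24312 + 5**(1/4)*sqrt(1 + sqrt(5))*(29 - sqrt(5)*(1 + sqrt(5)))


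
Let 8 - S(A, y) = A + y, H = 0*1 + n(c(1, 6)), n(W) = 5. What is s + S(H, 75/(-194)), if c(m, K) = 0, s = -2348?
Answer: -454855/194 ≈ -2344.6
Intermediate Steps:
H = 5 (H = 0*1 + 5 = 0 + 5 = 5)
S(A, y) = 8 - A - y (S(A, y) = 8 - (A + y) = 8 + (-A - y) = 8 - A - y)
s + S(H, 75/(-194)) = -2348 + (8 - 1*5 - 75/(-194)) = -2348 + (8 - 5 - 75*(-1)/194) = -2348 + (8 - 5 - 1*(-75/194)) = -2348 + (8 - 5 + 75/194) = -2348 + 657/194 = -454855/194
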